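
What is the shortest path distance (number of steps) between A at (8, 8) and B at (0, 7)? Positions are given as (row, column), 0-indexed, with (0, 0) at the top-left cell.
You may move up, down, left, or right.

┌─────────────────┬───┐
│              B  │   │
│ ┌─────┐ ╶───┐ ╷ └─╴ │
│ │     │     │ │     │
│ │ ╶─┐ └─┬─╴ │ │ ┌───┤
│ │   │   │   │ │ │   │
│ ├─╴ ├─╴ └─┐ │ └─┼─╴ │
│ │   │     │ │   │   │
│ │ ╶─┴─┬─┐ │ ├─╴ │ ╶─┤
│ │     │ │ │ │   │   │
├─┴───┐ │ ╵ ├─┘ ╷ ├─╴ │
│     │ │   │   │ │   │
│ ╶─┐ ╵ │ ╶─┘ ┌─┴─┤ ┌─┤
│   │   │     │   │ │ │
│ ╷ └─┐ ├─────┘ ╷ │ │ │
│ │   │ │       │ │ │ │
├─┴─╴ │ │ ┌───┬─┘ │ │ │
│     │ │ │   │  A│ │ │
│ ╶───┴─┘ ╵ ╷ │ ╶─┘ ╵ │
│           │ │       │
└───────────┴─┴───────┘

Finding path from (8, 8) to (0, 7):
Path: (8,8) → (7,8) → (6,8) → (6,7) → (7,7) → (7,6) → (7,5) → (7,4) → (8,4) → (9,4) → (9,3) → (9,2) → (9,1) → (9,0) → (8,0) → (8,1) → (8,2) → (7,2) → (7,1) → (6,1) → (6,0) → (5,0) → (5,1) → (5,2) → (6,2) → (6,3) → (5,3) → (4,3) → (4,2) → (4,1) → (3,1) → (3,2) → (2,2) → (2,1) → (1,1) → (1,2) → (1,3) → (2,3) → (2,4) → (3,4) → (3,5) → (4,5) → (5,5) → (5,4) → (6,4) → (6,5) → (6,6) → (5,6) → (5,7) → (4,7) → (4,8) → (3,8) → (3,7) → (2,7) → (1,7) → (0,7)
Distance: 55 steps

Solution:

┌─────────────────┬───┐
│              B  │   │
│ ┌─────┐ ╶───┐ ╷ └─╴ │
│ │↱ → ↓│     │↑│     │
│ │ ╶─┐ └─┬─╴ │ │ ┌───┤
│ │↑ ↰│↳ ↓│   │↑│ │   │
│ ├─╴ ├─╴ └─┐ │ └─┼─╴ │
│ │↱ ↑│  ↳ ↓│ │↑ ↰│   │
│ │ ╶─┴─┬─┐ │ ├─╴ │ ╶─┤
│ │↑ ← ↰│ │↓│ │↱ ↑│   │
├─┴───┐ │ ╵ ├─┘ ╷ ├─╴ │
│↱ → ↓│↑│↓ ↲│↱ ↑│ │   │
│ ╶─┐ ╵ │ ╶─┘ ┌─┴─┤ ┌─┤
│↑ ↰│↳ ↑│↳ → ↑│↓ ↰│ │ │
│ ╷ └─┐ ├─────┘ ╷ │ │ │
│ │↑ ↰│ │↓ ← ← ↲│↑│ │ │
├─┴─╴ │ │ ┌───┬─┘ │ │ │
│↱ → ↑│ │↓│   │  A│ │ │
│ ╶───┴─┘ ╵ ╷ │ ╶─┘ ╵ │
│↑ ← ← ← ↲  │ │       │
└───────────┴─┴───────┘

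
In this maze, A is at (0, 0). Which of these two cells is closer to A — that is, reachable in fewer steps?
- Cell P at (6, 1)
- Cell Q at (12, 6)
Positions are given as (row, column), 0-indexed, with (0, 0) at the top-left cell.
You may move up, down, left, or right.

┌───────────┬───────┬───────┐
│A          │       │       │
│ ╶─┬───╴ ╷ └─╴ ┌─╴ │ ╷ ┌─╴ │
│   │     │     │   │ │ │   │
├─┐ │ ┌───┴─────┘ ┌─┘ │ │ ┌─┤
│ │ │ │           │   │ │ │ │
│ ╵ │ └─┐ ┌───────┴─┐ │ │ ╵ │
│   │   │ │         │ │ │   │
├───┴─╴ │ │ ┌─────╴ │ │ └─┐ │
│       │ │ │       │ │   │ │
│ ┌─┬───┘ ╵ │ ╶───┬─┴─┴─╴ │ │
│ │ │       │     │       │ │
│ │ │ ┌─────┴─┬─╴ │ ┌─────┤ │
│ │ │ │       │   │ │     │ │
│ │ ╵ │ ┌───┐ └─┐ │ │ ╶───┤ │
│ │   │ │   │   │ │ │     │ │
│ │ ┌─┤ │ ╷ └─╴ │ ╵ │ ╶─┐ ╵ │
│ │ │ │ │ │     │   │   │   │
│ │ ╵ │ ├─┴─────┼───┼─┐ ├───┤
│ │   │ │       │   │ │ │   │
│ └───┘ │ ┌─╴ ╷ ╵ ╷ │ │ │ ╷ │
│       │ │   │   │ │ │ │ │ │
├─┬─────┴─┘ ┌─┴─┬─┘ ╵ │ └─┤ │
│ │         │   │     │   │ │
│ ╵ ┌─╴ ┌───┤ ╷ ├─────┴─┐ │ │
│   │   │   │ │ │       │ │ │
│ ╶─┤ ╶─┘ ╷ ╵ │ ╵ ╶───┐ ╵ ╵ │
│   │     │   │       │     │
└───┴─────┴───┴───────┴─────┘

Shortest path A → P at (6, 1): 27 steps
Shortest path A → Q at (12, 6): 86 steps

P is closer (27 steps vs 86 steps).

Path to P:

┌───────────┬───────┬───────┐
│A → → → → ↓│  ↱ → ↓│       │
│ ╶─┬───╴ ╷ └─╴ ┌─╴ │ ╷ ┌─╴ │
│   │     │↳ → ↑│↓ ↲│ │ │   │
├─┐ │ ┌───┴─────┘ ┌─┘ │ │ ┌─┤
│ │ │ │  ↓ ← ← ← ↲│   │ │ │ │
│ ╵ │ └─┐ ┌───────┴─┐ │ │ ╵ │
│   │   │↓│         │ │ │   │
├───┴─╴ │ │ ┌─────╴ │ │ └─┐ │
│       │↓│ │       │ │   │ │
│ ┌─┬───┘ ╵ │ ╶───┬─┴─┴─╴ │ │
│ │ │↓ ← ↲  │     │       │ │
│ │ │ ┌─────┴─┬─╴ │ ┌─────┤ │
│ │P│↓│       │   │ │     │ │
│ │ ╵ │ ┌───┐ └─┐ │ │ ╶───┤ │
│ │↑ ↲│ │   │   │ │ │     │ │
│ │ ┌─┤ │ ╷ └─╴ │ ╵ │ ╶─┐ ╵ │
│ │ │ │ │ │     │   │   │   │
│ │ ╵ │ ├─┴─────┼───┼─┐ ├───┤
│ │   │ │       │   │ │ │   │
│ └───┘ │ ┌─╴ ╷ ╵ ╷ │ │ │ ╷ │
│       │ │   │   │ │ │ │ │ │
├─┬─────┴─┘ ┌─┴─┬─┘ ╵ │ └─┤ │
│ │         │   │     │   │ │
│ ╵ ┌─╴ ┌───┤ ╷ ├─────┴─┐ │ │
│   │   │   │ │ │       │ │ │
│ ╶─┤ ╶─┘ ╷ ╵ │ ╵ ╶───┐ ╵ ╵ │
│   │     │   │       │     │
└───┴─────┴───┴───────┴─────┘

Path to Q:

┌───────────┬───────┬───────┐
│A → → → → ↓│  ↱ → ↓│  ↱ → ↓│
│ ╶─┬───╴ ╷ └─╴ ┌─╴ │ ╷ ┌─╴ │
│   │     │↳ → ↑│↓ ↲│ │↑│↓ ↲│
├─┐ │ ┌───┴─────┘ ┌─┘ │ │ ┌─┤
│ │ │ │  ↓ ← ← ← ↲│   │↑│↓│ │
│ ╵ │ └─┐ ┌───────┴─┐ │ │ ╵ │
│   │   │↓│↱ → → → ↓│ │↑│↳ ↓│
├───┴─╴ │ │ ┌─────╴ │ │ └─┐ │
│       │↓│↑│↓ ← ← ↲│ │↑ ↰│↓│
│ ┌─┬───┘ ╵ │ ╶───┬─┴─┴─╴ │ │
│ │ │    ↳ ↑│↳ → ↓│↱ → → ↑│↓│
│ │ │ ┌─────┴─┬─╴ │ ┌─────┤ │
│ │ │ │       │  ↓│↑│     │↓│
│ │ ╵ │ ┌───┐ └─┐ │ │ ╶───┤ │
│ │   │ │   │   │↓│↑│↓ ← ↰│↓│
│ │ ┌─┤ │ ╷ └─╴ │ ╵ │ ╶─┐ ╵ │
│ │ │ │ │ │     │↳ ↑│↳ ↓│↑ ↲│
│ │ ╵ │ ├─┴─────┼───┼─┐ ├───┤
│ │   │ │       │   │ │↓│   │
│ └───┘ │ ┌─╴ ╷ ╵ ╷ │ │ │ ╷ │
│       │ │   │   │ │ │↓│ │ │
├─┬─────┴─┘ ┌─┴─┬─┘ ╵ │ └─┤ │
│ │         │↓ ↰│     │↳ ↓│ │
│ ╵ ┌─╴ ┌───┤ ╷ ├─────┴─┐ │ │
│   │   │   │Q│↑│↓ ← ← ↰│↓│ │
│ ╶─┤ ╶─┘ ╷ ╵ │ ╵ ╶───┐ ╵ ╵ │
│   │     │   │↑ ↲    │↑ ↲  │
└───┴─────┴───┴───────┴─────┘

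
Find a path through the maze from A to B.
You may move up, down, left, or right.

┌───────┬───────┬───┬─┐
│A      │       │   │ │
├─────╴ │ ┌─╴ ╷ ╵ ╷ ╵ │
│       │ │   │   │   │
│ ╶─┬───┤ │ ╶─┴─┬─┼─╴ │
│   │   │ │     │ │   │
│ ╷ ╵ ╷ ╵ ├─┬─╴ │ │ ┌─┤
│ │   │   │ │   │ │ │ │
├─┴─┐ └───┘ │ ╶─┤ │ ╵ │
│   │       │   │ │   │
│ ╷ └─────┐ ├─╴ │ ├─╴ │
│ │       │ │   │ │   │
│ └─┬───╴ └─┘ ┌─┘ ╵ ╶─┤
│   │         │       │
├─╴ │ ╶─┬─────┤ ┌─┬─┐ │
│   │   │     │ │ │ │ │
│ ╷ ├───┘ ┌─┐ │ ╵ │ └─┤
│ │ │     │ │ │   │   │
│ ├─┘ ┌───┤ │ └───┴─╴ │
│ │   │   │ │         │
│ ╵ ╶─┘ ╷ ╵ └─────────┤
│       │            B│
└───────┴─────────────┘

Finding the shortest path through the maze:
Path length: 60 steps
Directions: right → right → right → down → left → left → left → down → right → down → right → up → right → down → right → up → up → up → right → right → down → left → down → right → right → down → left → down → right → down → left → down → left → left → up → left → left → left → up → left → down → down → right → down → left → down → down → down → right → right → right → up → right → down → right → right → right → right → right → right

Solution:

┌───────┬───────┬───┬─┐
│A → → ↓│↱ → ↓  │   │ │
├─────╴ │ ┌─╴ ╷ ╵ ╷ ╵ │
│↓ ← ← ↲│↑│↓ ↲│   │   │
│ ╶─┬───┤ │ ╶─┴─┬─┼─╴ │
│↳ ↓│↱ ↓│↑│↳ → ↓│ │   │
│ ╷ ╵ ╷ ╵ ├─┬─╴ │ │ ┌─┤
│ │↳ ↑│↳ ↑│ │↓ ↲│ │ │ │
├─┴─┐ └───┘ │ ╶─┤ │ ╵ │
│↓ ↰│       │↳ ↓│ │   │
│ ╷ └─────┐ ├─╴ │ ├─╴ │
│↓│↑ ← ← ↰│ │↓ ↲│ │   │
│ └─┬───╴ └─┘ ┌─┘ ╵ ╶─┤
│↳ ↓│    ↑ ← ↲│       │
├─╴ │ ╶─┬─────┤ ┌─┬─┐ │
│↓ ↲│   │     │ │ │ │ │
│ ╷ ├───┘ ┌─┐ │ ╵ │ └─┤
│↓│ │     │ │ │   │   │
│ ├─┘ ┌───┤ │ └───┴─╴ │
│↓│   │↱ ↓│ │         │
│ ╵ ╶─┘ ╷ ╵ └─────────┤
│↳ → → ↑│↳ → → → → → B│
└───────┴─────────────┘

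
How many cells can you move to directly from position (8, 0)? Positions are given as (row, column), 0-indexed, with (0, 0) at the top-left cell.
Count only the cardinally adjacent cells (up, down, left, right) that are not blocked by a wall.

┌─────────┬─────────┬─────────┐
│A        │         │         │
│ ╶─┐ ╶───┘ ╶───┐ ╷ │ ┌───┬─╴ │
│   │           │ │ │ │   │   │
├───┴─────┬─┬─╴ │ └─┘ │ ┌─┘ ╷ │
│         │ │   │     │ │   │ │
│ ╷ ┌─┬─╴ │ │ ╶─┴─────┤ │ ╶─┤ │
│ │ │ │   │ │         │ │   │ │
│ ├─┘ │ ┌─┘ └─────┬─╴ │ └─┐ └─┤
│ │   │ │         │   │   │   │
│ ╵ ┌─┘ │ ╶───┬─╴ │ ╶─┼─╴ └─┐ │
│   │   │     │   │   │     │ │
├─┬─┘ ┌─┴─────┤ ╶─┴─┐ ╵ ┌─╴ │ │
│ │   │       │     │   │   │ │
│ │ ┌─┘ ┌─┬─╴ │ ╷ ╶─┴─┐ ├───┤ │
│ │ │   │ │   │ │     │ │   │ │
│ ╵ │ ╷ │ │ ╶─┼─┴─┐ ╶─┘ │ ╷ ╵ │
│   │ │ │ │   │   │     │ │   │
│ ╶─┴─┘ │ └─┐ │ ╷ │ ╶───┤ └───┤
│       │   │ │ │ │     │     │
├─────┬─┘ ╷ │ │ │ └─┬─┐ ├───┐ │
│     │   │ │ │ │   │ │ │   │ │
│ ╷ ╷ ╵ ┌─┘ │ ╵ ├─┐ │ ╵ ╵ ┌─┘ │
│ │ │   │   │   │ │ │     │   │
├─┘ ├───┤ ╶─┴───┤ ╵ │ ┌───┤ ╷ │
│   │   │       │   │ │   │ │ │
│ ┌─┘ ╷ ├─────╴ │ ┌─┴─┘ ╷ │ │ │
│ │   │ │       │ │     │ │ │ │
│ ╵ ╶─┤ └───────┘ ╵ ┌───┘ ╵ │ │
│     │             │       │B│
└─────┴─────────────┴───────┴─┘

Checking passable neighbors of (8, 0):
Neighbors: (7, 0), (9, 0), (8, 1)
Count: 3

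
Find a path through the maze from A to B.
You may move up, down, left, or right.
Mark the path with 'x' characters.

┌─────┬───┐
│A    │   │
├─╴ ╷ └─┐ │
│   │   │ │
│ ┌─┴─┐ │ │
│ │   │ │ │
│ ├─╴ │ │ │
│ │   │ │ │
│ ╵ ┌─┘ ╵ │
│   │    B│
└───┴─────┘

Finding the shortest path through the maze:
Path length: 8 steps
Directions: right → right → down → right → down → down → down → right

Solution:

┌─────┬───┐
│A x x│   │
├─╴ ╷ └─┐ │
│   │x x│ │
│ ┌─┴─┐ │ │
│ │   │x│ │
│ ├─╴ │ │ │
│ │   │x│ │
│ ╵ ┌─┘ ╵ │
│   │  x B│
└───┴─────┘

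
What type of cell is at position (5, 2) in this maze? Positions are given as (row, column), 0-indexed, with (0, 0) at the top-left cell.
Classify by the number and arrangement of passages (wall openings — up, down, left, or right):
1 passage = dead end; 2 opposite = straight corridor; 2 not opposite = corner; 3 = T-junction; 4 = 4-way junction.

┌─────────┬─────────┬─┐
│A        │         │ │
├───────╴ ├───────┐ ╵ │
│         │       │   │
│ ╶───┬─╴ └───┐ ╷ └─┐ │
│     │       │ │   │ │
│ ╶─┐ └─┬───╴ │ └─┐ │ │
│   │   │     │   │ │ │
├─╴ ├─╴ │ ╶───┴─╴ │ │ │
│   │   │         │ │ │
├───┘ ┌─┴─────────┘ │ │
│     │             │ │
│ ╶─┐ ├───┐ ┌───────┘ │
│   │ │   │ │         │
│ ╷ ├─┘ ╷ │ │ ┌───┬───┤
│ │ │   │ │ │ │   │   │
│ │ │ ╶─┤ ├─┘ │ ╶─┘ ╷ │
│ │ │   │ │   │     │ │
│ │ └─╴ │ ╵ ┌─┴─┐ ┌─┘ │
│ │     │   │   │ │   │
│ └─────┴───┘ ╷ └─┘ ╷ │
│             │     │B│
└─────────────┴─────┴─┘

Checking cell at (5, 2):
Number of passages: 3
Cell type: T-junction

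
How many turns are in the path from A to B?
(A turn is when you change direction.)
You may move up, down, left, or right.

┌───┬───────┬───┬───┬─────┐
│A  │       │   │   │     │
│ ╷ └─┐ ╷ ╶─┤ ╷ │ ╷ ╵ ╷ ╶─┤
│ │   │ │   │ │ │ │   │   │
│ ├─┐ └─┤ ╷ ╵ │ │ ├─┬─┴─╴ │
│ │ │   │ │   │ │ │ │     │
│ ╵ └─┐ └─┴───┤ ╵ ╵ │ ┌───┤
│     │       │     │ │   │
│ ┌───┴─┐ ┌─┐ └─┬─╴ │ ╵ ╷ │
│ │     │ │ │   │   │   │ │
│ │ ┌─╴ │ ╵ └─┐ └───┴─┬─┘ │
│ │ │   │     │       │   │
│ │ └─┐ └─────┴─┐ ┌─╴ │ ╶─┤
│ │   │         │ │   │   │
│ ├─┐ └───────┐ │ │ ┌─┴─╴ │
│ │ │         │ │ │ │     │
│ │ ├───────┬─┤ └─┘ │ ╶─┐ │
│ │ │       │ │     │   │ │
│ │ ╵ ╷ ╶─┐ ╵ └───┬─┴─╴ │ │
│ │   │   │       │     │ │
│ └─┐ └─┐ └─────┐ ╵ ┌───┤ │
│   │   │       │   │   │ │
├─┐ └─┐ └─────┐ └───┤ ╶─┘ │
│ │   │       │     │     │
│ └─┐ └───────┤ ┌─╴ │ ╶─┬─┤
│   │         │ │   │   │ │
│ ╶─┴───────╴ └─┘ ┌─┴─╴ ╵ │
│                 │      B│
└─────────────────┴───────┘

Directions: down, down, down, down, down, down, down, down, down, down, right, down, right, down, right, right, right, right, down, right, right, up, right, up, left, left, up, left, left, left, up, left, up, right, right, down, right, right, right, down, right, up, right, right, up, left, up, right, right, down, down, down, down, left, left, down, right, down, right
Number of turns: 33

Solution:

┌───┬───────┬───┬───┬─────┐
│A  │       │   │   │     │
│ ╷ └─┐ ╷ ╶─┤ ╷ │ ╷ ╵ ╷ ╶─┤
│↓│   │ │   │ │ │ │   │   │
│ ├─┐ └─┤ ╷ ╵ │ │ ├─┬─┴─╴ │
│↓│ │   │ │   │ │ │ │     │
│ ╵ └─┐ └─┴───┤ ╵ ╵ │ ┌───┤
│↓    │       │     │ │   │
│ ┌───┴─┐ ┌─┐ └─┬─╴ │ ╵ ╷ │
│↓│     │ │ │   │   │   │ │
│ │ ┌─╴ │ ╵ └─┐ └───┴─┬─┘ │
│↓│ │   │     │       │   │
│ │ └─┐ └─────┴─┐ ┌─╴ │ ╶─┤
│↓│   │         │ │   │   │
│ ├─┐ └───────┐ │ │ ┌─┴─╴ │
│↓│ │         │ │ │ │↱ → ↓│
│ │ ├───────┬─┤ └─┘ │ ╶─┐ │
│↓│ │  ↱ → ↓│ │     │↑ ↰│↓│
│ │ ╵ ╷ ╶─┐ ╵ └───┬─┴─╴ │ │
│↓│   │↑ ↰│↳ → → ↓│↱ → ↑│↓│
│ └─┐ └─┐ └─────┐ ╵ ┌───┤ │
│↳ ↓│   │↑ ← ← ↰│↳ ↑│   │↓│
├─┐ └─┐ └─────┐ └───┤ ╶─┘ │
│ │↳ ↓│       │↑ ← ↰│↓ ← ↲│
│ └─┐ └───────┤ ┌─╴ │ ╶─┬─┤
│   │↳ → → → ↓│ │↱ ↑│↳ ↓│ │
│ ╶─┴───────╴ └─┘ ┌─┴─╴ ╵ │
│            ↳ → ↑│    ↳ B│
└─────────────────┴───────┘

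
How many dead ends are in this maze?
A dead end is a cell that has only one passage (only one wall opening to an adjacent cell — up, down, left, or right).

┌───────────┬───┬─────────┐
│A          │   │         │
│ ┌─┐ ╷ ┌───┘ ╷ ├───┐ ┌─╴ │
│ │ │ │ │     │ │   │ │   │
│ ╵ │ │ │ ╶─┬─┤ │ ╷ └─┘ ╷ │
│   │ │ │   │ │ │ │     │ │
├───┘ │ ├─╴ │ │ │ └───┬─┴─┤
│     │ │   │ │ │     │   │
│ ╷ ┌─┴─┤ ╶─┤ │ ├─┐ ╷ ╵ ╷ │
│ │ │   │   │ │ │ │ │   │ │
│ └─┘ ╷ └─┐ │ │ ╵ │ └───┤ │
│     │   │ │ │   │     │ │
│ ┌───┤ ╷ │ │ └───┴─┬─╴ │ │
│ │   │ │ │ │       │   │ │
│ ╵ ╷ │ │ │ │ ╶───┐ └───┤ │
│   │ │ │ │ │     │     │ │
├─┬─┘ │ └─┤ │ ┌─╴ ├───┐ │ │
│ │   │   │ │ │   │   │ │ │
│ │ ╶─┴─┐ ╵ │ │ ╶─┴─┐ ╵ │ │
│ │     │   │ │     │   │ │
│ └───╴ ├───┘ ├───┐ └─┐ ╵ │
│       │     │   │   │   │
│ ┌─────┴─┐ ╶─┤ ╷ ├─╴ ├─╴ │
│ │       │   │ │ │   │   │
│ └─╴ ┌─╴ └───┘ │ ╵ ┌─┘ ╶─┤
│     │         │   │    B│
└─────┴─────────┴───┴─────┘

Checking each cell for number of passages:

Dead ends found at positions:
  (0, 5)
  (0, 8)
  (1, 1)
  (1, 10)
  (2, 6)
  (2, 12)
  (3, 3)
  (4, 1)
  (4, 8)
  (6, 10)
  (7, 4)
  (8, 0)
  (8, 9)
  (10, 4)
  (11, 1)
  (11, 6)
  (12, 3)
  (12, 10)
  (12, 12)
Total dead ends: 19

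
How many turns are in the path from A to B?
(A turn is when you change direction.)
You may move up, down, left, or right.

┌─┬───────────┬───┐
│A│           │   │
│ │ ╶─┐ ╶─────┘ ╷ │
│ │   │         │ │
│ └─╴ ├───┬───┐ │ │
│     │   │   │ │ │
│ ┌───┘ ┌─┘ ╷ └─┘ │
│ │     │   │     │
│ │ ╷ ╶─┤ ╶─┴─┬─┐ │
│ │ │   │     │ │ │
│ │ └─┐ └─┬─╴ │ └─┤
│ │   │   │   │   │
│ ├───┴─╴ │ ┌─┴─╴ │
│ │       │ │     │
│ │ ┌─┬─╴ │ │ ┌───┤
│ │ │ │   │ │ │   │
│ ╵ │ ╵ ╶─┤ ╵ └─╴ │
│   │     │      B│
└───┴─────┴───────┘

Directions: down, down, right, right, up, left, up, right, right, down, right, right, right, right, up, right, down, down, down, left, left, up, left, down, left, down, right, right, down, left, down, down, down, right, right, right
Number of turns: 21

Solution:

┌─┬───────────┬───┐
│A│↱ → ↓      │↱ ↓│
│ │ ╶─┐ ╶─────┘ ╷ │
│↓│↑ ↰│↳ → → → ↑│↓│
│ └─╴ ├───┬───┐ │ │
│↳ → ↑│   │↓ ↰│ │↓│
│ ┌───┘ ┌─┘ ╷ └─┘ │
│ │     │↓ ↲│↑ ← ↲│
│ │ ╷ ╶─┤ ╶─┴─┬─┐ │
│ │ │   │↳ → ↓│ │ │
│ │ └─┐ └─┬─╴ │ └─┤
│ │   │   │↓ ↲│   │
│ ├───┴─╴ │ ┌─┴─╴ │
│ │       │↓│     │
│ │ ┌─┬─╴ │ │ ┌───┤
│ │ │ │   │↓│ │   │
│ ╵ │ ╵ ╶─┤ ╵ └─╴ │
│   │     │↳ → → B│
└───┴─────┴───────┘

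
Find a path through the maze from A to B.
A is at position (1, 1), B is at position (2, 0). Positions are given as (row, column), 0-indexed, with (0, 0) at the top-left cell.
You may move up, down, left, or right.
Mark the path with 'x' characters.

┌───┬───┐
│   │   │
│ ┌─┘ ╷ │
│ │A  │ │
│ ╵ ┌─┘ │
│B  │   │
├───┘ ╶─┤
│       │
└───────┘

Finding the shortest path from (1, 1) to (2, 0):
Path length: 2 steps
Directions: down → left

Solution:

┌───┬───┐
│   │   │
│ ┌─┘ ╷ │
│ │A  │ │
│ ╵ ┌─┘ │
│B x│   │
├───┘ ╶─┤
│       │
└───────┘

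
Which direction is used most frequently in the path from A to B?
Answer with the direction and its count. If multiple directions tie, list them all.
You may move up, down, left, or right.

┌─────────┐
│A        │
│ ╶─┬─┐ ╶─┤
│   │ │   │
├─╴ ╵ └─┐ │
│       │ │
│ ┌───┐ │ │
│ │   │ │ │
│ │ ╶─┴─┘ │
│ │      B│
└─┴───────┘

Directions: right, right, right, down, right, down, down, down
Counts: {'right': 4, 'down': 4}
Most common: down and right (tied at 4 times each)

Solution:

┌─────────┐
│A → → ↓  │
│ ╶─┬─┐ ╶─┤
│   │ │↳ ↓│
├─╴ ╵ └─┐ │
│       │↓│
│ ┌───┐ │ │
│ │   │ │↓│
│ │ ╶─┴─┘ │
│ │      B│
└─┴───────┘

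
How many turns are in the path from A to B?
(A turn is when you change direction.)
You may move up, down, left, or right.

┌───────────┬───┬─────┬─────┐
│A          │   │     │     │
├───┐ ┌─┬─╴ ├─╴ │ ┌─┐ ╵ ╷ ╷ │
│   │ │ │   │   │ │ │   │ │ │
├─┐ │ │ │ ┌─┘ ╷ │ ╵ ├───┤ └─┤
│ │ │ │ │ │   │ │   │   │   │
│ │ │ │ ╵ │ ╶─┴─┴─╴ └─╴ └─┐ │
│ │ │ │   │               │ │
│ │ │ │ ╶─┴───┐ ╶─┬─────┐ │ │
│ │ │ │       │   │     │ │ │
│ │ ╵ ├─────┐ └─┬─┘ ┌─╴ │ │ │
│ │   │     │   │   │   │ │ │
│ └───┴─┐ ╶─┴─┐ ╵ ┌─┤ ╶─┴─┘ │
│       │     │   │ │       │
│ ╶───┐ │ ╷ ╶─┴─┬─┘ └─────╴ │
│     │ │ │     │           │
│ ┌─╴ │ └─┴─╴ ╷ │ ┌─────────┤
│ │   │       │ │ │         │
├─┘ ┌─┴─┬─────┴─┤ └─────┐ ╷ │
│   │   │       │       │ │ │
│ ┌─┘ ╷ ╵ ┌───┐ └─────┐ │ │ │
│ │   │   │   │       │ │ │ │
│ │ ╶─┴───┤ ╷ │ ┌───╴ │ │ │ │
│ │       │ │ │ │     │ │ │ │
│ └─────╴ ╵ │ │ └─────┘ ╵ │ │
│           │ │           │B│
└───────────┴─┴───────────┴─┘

Directions: right, right, right, right, right, down, left, down, down, left, down, right, right, right, down, right, down, right, up, right, up, right, right, down, left, down, right, right, right, down, left, left, left, left, left, down, down, right, right, right, down, down, down, right, up, up, up, up, right, down, down, down, down
Number of turns: 27

Solution:

┌───────────┬───┬─────┬─────┐
│A → → → → ↓│   │     │     │
├───┐ ┌─┬─╴ ├─╴ │ ┌─┐ ╵ ╷ ╷ │
│   │ │ │↓ ↲│   │ │ │   │ │ │
├─┐ │ │ │ ┌─┘ ╷ │ ╵ ├───┤ └─┤
│ │ │ │ │↓│   │ │   │   │   │
│ │ │ │ ╵ │ ╶─┴─┴─╴ └─╴ └─┐ │
│ │ │ │↓ ↲│               │ │
│ │ │ │ ╶─┴───┐ ╶─┬─────┐ │ │
│ │ │ │↳ → → ↓│   │↱ → ↓│ │ │
│ │ ╵ ├─────┐ └─┬─┘ ┌─╴ │ │ │
│ │   │     │↳ ↓│↱ ↑│↓ ↲│ │ │
│ └───┴─┐ ╶─┴─┐ ╵ ┌─┤ ╶─┴─┘ │
│       │     │↳ ↑│ │↳ → → ↓│
│ ╶───┐ │ ╷ ╶─┴─┬─┘ └─────╴ │
│     │ │ │     │↓ ← ← ← ← ↲│
│ ┌─╴ │ └─┴─╴ ╷ │ ┌─────────┤
│ │   │       │ │↓│      ↱ ↓│
├─┘ ┌─┴─┬─────┴─┤ └─────┐ ╷ │
│   │   │       │↳ → → ↓│↑│↓│
│ ┌─┘ ╷ ╵ ┌───┐ └─────┐ │ │ │
│ │   │   │   │       │↓│↑│↓│
│ │ ╶─┴───┤ ╷ │ ┌───╴ │ │ │ │
│ │       │ │ │ │     │↓│↑│↓│
│ └─────╴ ╵ │ │ └─────┘ ╵ │ │
│           │ │        ↳ ↑│B│
└───────────┴─┴───────────┴─┘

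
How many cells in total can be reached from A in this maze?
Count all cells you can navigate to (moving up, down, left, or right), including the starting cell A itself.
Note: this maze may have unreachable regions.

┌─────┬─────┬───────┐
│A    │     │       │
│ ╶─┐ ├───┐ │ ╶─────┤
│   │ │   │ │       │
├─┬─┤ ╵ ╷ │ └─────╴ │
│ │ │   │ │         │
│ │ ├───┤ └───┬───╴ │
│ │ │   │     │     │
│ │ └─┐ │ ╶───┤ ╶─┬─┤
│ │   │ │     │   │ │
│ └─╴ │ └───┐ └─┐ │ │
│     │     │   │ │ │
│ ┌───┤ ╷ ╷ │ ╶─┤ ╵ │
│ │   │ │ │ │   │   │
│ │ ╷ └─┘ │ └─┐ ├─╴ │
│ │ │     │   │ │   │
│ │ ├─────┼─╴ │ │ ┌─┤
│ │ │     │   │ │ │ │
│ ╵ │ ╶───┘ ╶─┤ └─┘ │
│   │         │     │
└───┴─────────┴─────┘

Using BFS/flood-fill to find all reachable cells from A:
Maze size: 10 × 10 = 100 total cells
73 cell(s) are walled off and cannot be reached from A.
Reachable cells: 27

Reachable region (· marks reachable cells):

┌─────┬─────┬───────┐
│A · ·│     │       │
│ ╶─┐ ├───┐ │ ╶─────┤
│· ·│·│· ·│ │       │
├─┬─┤ ╵ ╷ │ └─────╴ │
│ │ │· ·│·│         │
│ │ ├───┤ └───┬───╴ │
│ │ │   │· · ·│     │
│ │ └─┐ │ ╶───┤ ╶─┬─┤
│ │   │ │· · ·│   │ │
│ └─╴ │ └───┐ └─┐ │ │
│     │     │· ·│ │ │
│ ┌───┤ ╷ ╷ │ ╶─┤ ╵ │
│ │   │ │ │ │· ·│   │
│ │ ╷ └─┘ │ └─┐ ├─╴ │
│ │ │     │   │·│   │
│ │ ├─────┼─╴ │ │ ┌─┤
│ │ │     │   │·│ │·│
│ ╵ │ ╶───┘ ╶─┤ └─┘ │
│   │         │· · ·│
└───┴─────────┴─────┘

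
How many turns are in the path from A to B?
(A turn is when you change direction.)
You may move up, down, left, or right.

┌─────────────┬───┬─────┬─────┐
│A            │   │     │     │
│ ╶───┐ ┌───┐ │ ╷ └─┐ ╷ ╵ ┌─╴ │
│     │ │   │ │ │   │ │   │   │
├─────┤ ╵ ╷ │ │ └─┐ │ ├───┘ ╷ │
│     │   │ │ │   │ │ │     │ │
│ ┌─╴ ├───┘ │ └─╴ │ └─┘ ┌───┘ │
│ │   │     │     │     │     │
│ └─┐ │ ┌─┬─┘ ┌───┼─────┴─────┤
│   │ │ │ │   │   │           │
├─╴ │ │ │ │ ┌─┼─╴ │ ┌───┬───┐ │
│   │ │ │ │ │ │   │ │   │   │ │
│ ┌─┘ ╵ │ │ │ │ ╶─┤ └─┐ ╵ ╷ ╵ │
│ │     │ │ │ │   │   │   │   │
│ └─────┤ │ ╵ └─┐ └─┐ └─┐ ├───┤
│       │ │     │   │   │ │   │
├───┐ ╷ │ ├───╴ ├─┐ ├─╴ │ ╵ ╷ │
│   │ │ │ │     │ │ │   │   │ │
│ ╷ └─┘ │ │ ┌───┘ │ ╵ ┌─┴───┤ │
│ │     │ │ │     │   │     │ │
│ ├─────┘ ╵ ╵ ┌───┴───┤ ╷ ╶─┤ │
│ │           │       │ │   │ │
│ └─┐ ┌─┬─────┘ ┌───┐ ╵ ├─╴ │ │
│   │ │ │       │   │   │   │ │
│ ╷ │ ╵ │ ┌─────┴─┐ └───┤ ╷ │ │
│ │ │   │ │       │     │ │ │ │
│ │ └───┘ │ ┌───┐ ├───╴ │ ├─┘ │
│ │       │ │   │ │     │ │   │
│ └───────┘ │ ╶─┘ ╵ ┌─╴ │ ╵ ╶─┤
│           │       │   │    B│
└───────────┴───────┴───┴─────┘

Directions: right, right, right, down, down, right, up, right, down, down, left, left, down, down, down, left, up, up, up, up, left, left, down, down, right, down, left, down, down, right, right, right, down, down, left, left, up, left, down, down, down, right, down, down, right, right, right, up, up, right, right, right, up, right, right, right, down, right, up, up, right, down, right, down, left, down, down, down, right, right
Number of turns: 38

Solution:

┌─────────────┬───┬─────┬─────┐
│A → → ↓      │   │     │     │
│ ╶───┐ ┌───┐ │ ╷ └─┐ ╷ ╵ ┌─╴ │
│     │↓│↱ ↓│ │ │   │ │   │   │
├─────┤ ╵ ╷ │ │ └─┐ │ ├───┘ ╷ │
│↓ ← ↰│↳ ↑│↓│ │   │ │ │     │ │
│ ┌─╴ ├───┘ │ └─╴ │ └─┘ ┌───┘ │
│↓│  ↑│↓ ← ↲│     │     │     │
│ └─┐ │ ┌─┬─┘ ┌───┼─────┴─────┤
│↳ ↓│↑│↓│ │   │   │           │
├─╴ │ │ │ │ ┌─┼─╴ │ ┌───┬───┐ │
│↓ ↲│↑│↓│ │ │ │   │ │   │   │ │
│ ┌─┘ ╵ │ │ │ │ ╶─┤ └─┐ ╵ ╷ ╵ │
│↓│  ↑ ↲│ │ │ │   │   │   │   │
│ └─────┤ │ ╵ └─┐ └─┐ └─┐ ├───┤
│↳ → → ↓│ │     │   │   │ │   │
├───┐ ╷ │ ├───╴ ├─┐ ├─╴ │ ╵ ╷ │
│↓ ↰│ │↓│ │     │ │ │   │   │ │
│ ╷ └─┘ │ │ ┌───┘ │ ╵ ┌─┴───┤ │
│↓│↑ ← ↲│ │ │     │   │↱ ↓  │ │
│ ├─────┘ ╵ ╵ ┌───┴───┤ ╷ ╶─┤ │
│↓│           │↱ → → ↓│↑│↳ ↓│ │
│ └─┐ ┌─┬─────┘ ┌───┐ ╵ ├─╴ │ │
│↳ ↓│ │ │↱ → → ↑│   │↳ ↑│↓ ↲│ │
│ ╷ │ ╵ │ ┌─────┴─┐ └───┤ ╷ │ │
│ │↓│   │↑│       │     │↓│ │ │
│ │ └───┘ │ ┌───┐ ├───╴ │ ├─┘ │
│ │↳ → → ↑│ │   │ │     │↓│   │
│ └───────┘ │ ╶─┘ ╵ ┌─╴ │ ╵ ╶─┤
│           │       │   │↳ → B│
└───────────┴───────┴───┴─────┘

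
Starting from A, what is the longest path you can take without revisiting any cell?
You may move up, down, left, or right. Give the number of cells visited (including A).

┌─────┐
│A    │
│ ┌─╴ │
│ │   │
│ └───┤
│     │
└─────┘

Finding longest simple path using DFS:
Start: (0, 0)
Longest path visits 5 cells
Path: A → down → down → right → right

Solution:

┌─────┐
│A    │
│ ┌─╴ │
│↓│   │
│ └───┤
│↳ → B│
└─────┘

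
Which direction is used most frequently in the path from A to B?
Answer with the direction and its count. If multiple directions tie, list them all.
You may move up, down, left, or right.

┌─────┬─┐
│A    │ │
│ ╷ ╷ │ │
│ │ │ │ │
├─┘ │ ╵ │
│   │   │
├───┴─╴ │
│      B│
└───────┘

Directions: right, right, down, down, right, down
Counts: {'right': 3, 'down': 3}
Most common: down and right (tied at 3 times each)

Solution:

┌─────┬─┐
│A → ↓│ │
│ ╷ ╷ │ │
│ │ │↓│ │
├─┘ │ ╵ │
│   │↳ ↓│
├───┴─╴ │
│      B│
└───────┘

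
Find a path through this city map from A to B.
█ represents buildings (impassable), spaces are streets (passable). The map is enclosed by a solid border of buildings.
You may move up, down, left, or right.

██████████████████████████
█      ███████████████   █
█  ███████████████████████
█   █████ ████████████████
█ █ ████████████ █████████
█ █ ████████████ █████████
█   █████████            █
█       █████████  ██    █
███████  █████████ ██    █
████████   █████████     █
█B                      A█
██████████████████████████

Finding the shortest path from A to B:
Movement: cardinal only
Path length: 23 steps
Directions: left → left → left → left → left → left → left → left → left → left → left → left → left → left → left → left → left → left → left → left → left → left → left

Solution:

██████████████████████████
█      ███████████████   █
█  ███████████████████████
█   █████ ████████████████
█ █ ████████████ █████████
█ █ ████████████ █████████
█   █████████            █
█       █████████  ██    █
███████  █████████ ██    █
████████   █████████     █
█B←←←←←←←←←←←←←←←←←←←←←←A█
██████████████████████████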